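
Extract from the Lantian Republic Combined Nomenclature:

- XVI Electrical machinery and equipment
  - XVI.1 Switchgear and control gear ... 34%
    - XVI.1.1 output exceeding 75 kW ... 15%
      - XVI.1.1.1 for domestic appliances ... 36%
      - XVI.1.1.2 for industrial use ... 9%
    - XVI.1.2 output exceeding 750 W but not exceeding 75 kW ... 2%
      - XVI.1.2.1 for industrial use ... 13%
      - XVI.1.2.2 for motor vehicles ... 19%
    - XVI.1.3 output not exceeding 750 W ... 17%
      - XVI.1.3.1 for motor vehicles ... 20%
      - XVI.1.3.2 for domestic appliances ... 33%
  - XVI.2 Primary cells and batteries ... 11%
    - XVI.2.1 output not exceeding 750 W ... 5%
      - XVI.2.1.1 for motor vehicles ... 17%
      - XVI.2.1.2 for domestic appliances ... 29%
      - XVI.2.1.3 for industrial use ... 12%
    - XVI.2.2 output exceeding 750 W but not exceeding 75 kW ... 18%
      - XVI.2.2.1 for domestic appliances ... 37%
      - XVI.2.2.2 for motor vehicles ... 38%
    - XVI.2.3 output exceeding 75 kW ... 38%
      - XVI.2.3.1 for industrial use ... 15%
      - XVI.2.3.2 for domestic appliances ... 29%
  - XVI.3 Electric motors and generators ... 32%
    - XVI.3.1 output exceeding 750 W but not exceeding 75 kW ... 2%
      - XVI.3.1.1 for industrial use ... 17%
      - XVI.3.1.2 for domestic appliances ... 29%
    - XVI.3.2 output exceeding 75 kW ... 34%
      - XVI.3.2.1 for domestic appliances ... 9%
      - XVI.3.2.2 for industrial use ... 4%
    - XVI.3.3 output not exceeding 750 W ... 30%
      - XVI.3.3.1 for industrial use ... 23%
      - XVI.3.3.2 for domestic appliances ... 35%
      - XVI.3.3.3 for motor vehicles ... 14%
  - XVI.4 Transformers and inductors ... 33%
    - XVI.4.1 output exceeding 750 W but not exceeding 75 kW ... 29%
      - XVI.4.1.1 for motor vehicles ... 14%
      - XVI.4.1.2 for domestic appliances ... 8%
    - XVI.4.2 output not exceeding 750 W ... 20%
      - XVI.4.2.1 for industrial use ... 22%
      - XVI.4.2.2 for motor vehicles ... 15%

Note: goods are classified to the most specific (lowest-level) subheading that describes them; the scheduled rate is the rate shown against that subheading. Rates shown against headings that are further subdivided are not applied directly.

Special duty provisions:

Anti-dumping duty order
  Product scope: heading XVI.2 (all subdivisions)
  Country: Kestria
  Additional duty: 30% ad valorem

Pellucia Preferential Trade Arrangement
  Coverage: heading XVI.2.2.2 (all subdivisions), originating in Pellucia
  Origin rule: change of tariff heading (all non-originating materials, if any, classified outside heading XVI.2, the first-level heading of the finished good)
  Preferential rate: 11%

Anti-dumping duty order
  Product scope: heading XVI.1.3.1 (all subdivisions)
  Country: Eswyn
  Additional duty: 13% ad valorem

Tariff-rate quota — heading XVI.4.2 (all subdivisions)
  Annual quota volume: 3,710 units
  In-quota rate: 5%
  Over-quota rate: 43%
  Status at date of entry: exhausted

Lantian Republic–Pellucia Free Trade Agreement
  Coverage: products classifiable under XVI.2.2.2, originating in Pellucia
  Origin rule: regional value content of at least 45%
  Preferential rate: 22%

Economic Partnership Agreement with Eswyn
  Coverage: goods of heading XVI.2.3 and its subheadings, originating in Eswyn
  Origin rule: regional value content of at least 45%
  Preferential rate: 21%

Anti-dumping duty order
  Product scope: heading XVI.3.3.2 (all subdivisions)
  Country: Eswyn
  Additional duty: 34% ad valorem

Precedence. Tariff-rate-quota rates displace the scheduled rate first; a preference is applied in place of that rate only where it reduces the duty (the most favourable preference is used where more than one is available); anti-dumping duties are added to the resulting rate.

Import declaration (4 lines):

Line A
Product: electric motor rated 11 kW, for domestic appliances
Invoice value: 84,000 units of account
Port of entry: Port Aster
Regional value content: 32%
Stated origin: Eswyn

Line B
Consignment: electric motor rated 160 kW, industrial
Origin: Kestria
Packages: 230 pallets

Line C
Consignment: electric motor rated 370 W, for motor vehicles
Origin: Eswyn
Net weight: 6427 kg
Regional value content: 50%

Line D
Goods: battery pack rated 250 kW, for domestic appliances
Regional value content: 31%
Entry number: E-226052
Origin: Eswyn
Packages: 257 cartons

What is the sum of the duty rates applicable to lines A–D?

76%

Line A: electric motor → XVI.3; rated 11 kW → XVI.3.1; for domestic appliances → XVI.3.1.2. Scheduled 29%. Eswyn agreement on XVI.2.3: XVI.3.1.2 not covered. → 29%.
Line B: electric motor → XVI.3; rated 160 kW → XVI.3.2; industrial → XVI.3.2.2. Scheduled 4%. No special measure applies. → 4%.
Line C: electric motor → XVI.3; rated 370 W → XVI.3.3; for motor vehicles → XVI.3.3.3. Scheduled 14%. Eswyn agreement on XVI.2.3: XVI.3.3.3 not covered. → 14%.
Line D: battery pack → XVI.2; rated 250 kW → XVI.2.3; for domestic appliances → XVI.2.3.2. Scheduled 29%. Eswyn agreement on XVI.2.3: RVC < 45%. → 29%.
Sum: 29% + 4% + 14% + 29% = 76%.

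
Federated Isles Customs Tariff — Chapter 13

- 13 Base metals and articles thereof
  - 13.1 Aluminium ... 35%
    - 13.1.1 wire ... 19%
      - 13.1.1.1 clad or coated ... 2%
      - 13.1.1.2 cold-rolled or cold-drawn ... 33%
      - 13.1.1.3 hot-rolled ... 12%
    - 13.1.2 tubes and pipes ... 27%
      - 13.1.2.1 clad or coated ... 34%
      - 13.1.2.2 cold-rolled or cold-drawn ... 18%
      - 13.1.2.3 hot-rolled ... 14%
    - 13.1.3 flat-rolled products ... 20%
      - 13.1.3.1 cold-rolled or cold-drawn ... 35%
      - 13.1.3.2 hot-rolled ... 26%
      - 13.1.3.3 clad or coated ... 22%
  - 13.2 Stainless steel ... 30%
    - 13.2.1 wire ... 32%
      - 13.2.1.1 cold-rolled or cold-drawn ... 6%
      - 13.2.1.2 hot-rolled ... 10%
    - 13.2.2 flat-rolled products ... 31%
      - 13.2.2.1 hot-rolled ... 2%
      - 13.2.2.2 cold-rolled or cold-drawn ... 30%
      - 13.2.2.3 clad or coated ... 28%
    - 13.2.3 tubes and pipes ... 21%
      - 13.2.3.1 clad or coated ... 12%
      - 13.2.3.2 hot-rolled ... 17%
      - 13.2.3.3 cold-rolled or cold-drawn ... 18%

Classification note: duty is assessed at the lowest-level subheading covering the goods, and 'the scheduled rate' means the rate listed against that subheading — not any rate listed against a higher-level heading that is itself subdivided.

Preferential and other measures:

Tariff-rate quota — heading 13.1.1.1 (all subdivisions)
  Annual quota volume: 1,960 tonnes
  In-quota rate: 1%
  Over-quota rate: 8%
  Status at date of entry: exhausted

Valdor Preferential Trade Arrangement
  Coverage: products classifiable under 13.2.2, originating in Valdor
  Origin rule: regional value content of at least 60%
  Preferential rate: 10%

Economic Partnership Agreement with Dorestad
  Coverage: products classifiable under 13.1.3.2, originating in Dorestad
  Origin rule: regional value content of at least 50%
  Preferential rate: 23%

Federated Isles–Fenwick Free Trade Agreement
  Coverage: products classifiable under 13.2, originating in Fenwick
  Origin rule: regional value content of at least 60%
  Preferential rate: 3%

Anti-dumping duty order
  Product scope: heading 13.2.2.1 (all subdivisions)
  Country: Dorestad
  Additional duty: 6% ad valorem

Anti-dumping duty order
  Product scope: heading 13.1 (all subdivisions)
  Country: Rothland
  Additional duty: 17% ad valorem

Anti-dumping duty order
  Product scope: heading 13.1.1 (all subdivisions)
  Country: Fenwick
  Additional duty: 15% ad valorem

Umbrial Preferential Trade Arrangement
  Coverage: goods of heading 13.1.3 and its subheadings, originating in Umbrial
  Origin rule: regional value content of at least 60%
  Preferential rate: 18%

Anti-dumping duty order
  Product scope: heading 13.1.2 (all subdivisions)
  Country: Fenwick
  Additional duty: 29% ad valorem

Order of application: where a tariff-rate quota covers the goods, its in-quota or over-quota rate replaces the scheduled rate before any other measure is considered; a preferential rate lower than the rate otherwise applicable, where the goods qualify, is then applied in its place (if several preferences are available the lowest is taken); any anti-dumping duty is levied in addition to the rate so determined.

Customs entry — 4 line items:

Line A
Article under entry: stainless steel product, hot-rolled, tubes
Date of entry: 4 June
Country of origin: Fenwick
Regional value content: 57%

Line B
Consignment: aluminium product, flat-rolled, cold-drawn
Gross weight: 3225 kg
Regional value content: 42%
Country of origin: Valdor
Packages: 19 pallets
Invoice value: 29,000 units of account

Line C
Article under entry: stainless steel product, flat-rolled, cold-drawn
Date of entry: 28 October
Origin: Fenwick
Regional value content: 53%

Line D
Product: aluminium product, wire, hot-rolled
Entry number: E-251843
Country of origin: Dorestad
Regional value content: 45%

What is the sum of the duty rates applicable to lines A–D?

94%

Line A: stainless steel → 13.2; tubes → 13.2.3; hot-rolled → 13.2.3.2. Scheduled 17%. Fenwick agreement on 13.2: RVC < 60%. → 17%.
Line B: aluminium → 13.1; flat-rolled → 13.1.3; cold-drawn → 13.1.3.1. Scheduled 35%. Valdor agreement on 13.2.2: 13.1.3.1 not covered. → 35%.
Line C: stainless steel → 13.2; flat-rolled → 13.2.2; cold-drawn → 13.2.2.2. Scheduled 30%. Fenwick agreement on 13.2: RVC < 60%. → 30%.
Line D: aluminium → 13.1; wire → 13.1.1; hot-rolled → 13.1.1.3. Scheduled 12%. Dorestad agreement on 13.1.3.2: 13.1.1.3 not covered. → 12%.
Sum: 17% + 35% + 30% + 12% = 94%.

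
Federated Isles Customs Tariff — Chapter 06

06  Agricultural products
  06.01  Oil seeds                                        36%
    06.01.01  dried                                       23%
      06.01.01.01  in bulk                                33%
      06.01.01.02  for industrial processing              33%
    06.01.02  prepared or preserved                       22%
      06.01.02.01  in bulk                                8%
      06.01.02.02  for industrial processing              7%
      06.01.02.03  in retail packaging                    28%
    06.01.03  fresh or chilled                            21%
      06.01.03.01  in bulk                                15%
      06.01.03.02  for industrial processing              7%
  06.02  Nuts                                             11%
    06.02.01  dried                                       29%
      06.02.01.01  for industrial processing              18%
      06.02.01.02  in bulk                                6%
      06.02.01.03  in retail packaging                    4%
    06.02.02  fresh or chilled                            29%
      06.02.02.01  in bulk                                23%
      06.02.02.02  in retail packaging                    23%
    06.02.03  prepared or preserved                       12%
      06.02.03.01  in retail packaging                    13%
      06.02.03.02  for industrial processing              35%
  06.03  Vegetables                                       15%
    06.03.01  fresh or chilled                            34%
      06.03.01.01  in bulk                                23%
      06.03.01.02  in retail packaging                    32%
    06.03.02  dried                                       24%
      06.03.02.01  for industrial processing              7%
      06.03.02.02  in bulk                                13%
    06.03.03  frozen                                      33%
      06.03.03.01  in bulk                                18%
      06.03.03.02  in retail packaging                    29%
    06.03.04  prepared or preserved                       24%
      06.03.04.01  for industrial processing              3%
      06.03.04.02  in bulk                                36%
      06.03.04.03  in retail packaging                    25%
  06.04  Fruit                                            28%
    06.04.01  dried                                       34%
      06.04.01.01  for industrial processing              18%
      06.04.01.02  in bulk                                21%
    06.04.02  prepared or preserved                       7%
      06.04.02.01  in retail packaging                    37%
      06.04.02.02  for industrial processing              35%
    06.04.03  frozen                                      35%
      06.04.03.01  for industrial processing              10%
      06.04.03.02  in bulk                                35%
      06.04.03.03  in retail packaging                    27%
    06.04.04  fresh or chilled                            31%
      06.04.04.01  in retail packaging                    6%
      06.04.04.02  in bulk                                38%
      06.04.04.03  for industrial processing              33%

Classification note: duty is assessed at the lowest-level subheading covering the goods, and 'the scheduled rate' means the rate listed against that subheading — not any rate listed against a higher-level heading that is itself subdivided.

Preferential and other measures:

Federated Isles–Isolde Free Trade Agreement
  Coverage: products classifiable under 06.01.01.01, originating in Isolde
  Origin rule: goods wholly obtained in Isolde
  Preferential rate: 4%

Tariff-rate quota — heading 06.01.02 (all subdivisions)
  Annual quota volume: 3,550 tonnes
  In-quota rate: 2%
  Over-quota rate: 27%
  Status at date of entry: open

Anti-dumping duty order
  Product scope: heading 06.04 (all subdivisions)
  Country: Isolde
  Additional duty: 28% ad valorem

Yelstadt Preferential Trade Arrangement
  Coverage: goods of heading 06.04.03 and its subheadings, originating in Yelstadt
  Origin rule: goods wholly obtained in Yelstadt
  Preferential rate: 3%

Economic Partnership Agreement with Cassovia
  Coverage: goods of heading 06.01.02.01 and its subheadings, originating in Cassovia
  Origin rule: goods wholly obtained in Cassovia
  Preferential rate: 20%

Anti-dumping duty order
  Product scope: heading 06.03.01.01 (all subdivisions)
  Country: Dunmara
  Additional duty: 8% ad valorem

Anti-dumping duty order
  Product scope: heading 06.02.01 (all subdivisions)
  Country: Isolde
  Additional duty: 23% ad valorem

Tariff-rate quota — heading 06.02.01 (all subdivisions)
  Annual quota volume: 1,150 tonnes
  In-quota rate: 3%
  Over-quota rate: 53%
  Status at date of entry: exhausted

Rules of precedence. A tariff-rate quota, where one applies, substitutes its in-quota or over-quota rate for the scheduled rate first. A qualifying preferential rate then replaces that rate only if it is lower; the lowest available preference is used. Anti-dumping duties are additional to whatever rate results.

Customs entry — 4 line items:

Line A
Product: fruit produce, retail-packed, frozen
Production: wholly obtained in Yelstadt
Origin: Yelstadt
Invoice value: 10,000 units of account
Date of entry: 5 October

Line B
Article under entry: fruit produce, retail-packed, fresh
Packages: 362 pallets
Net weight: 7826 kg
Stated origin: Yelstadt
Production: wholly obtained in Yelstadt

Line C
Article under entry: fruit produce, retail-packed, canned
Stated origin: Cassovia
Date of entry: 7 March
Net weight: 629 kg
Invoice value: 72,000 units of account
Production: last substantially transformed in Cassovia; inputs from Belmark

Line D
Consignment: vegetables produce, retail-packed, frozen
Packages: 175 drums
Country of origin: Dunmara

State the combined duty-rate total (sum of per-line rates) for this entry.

75%

Line A: fruit → 06.04; frozen → 06.04.03; retail-packed → 06.04.03.03. Scheduled 27%. Yelstadt agreement on 06.04.03: wholly obtained → 3% available; preferential 3%. → 3%.
Line B: fruit → 06.04; fresh → 06.04.04; retail-packed → 06.04.04.01. Scheduled 6%. Yelstadt agreement on 06.04.03: 06.04.04.01 not covered. → 6%.
Line C: fruit → 06.04; canned → 06.04.02; retail-packed → 06.04.02.01. Scheduled 37%. Cassovia agreement on 06.01.02.01: 06.04.02.01 not covered. → 37%.
Line D: vegetables → 06.03; frozen → 06.03.03; retail-packed → 06.03.03.02. Scheduled 29%. No special measure applies. → 29%.
Sum: 3% + 6% + 37% + 29% = 75%.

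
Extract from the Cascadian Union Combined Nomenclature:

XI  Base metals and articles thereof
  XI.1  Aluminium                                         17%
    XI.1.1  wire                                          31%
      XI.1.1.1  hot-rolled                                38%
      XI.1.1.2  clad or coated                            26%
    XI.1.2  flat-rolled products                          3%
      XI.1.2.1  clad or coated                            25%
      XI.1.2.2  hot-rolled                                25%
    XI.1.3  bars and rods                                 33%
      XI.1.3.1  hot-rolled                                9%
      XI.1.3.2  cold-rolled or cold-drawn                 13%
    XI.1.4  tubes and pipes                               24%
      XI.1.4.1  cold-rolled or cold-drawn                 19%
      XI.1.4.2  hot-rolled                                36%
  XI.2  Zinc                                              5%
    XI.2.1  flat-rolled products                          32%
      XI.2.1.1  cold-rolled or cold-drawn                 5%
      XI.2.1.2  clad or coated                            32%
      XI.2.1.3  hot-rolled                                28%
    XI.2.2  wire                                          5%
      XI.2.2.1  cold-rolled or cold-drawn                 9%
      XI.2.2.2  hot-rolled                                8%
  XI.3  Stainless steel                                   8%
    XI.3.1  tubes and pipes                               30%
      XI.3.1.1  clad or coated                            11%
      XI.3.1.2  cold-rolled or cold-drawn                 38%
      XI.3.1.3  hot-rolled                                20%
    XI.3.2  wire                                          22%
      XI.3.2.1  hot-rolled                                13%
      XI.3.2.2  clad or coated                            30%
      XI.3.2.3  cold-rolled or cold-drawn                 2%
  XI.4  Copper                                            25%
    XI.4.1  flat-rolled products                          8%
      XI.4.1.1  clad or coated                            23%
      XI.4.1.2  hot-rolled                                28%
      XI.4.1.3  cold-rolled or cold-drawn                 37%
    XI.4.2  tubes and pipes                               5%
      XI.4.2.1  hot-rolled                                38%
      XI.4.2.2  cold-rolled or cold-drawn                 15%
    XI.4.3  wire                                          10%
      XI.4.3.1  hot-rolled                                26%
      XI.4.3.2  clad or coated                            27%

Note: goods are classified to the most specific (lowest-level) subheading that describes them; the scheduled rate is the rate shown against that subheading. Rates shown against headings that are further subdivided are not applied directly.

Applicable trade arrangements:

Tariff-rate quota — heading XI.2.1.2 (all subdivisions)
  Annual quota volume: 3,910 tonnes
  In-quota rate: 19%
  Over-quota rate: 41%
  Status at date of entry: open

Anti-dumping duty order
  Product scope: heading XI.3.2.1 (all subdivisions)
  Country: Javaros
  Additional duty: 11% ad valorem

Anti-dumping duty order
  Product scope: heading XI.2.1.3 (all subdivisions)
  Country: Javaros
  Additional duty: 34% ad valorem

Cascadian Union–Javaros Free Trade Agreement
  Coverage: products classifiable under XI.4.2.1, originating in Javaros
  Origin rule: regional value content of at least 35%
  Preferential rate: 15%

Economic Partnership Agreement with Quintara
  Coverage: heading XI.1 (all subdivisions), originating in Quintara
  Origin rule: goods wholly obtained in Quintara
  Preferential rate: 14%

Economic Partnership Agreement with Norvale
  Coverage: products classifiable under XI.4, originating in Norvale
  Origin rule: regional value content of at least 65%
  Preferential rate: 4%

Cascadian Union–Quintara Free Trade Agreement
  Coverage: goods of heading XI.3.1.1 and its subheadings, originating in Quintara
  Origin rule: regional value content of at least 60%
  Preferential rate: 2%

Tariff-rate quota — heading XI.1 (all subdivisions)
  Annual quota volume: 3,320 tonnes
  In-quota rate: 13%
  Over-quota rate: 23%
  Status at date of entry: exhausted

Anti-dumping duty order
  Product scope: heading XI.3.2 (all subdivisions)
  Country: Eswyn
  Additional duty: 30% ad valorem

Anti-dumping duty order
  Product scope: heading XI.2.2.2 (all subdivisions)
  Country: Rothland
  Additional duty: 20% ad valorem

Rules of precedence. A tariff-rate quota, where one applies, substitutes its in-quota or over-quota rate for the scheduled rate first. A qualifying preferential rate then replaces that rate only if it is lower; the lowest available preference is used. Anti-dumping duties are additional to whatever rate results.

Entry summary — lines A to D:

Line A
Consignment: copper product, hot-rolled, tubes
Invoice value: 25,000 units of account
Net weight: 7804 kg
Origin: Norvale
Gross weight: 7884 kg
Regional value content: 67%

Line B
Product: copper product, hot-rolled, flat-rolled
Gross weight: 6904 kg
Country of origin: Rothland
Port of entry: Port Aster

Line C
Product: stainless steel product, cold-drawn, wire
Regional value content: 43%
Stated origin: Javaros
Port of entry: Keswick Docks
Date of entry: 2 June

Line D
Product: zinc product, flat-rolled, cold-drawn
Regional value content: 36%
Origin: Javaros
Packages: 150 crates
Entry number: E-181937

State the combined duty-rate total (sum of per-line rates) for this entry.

Line A: copper → XI.4; tubes → XI.4.2; hot-rolled → XI.4.2.1. Scheduled 38%. Norvale agreement on XI.4: RVC ≥ 65% → 4% available; preferential 4%. → 4%.
Line B: copper → XI.4; flat-rolled → XI.4.1; hot-rolled → XI.4.1.2. Scheduled 28%. No special measure applies. → 28%.
Line C: stainless steel → XI.3; wire → XI.3.2; cold-drawn → XI.3.2.3. Scheduled 2%. Javaros agreement on XI.4.2.1: XI.3.2.3 not covered. → 2%.
Line D: zinc → XI.2; flat-rolled → XI.2.1; cold-drawn → XI.2.1.1. Scheduled 5%. Javaros agreement on XI.4.2.1: XI.2.1.1 not covered. → 5%.
Sum: 4% + 28% + 2% + 5% = 39%.

39%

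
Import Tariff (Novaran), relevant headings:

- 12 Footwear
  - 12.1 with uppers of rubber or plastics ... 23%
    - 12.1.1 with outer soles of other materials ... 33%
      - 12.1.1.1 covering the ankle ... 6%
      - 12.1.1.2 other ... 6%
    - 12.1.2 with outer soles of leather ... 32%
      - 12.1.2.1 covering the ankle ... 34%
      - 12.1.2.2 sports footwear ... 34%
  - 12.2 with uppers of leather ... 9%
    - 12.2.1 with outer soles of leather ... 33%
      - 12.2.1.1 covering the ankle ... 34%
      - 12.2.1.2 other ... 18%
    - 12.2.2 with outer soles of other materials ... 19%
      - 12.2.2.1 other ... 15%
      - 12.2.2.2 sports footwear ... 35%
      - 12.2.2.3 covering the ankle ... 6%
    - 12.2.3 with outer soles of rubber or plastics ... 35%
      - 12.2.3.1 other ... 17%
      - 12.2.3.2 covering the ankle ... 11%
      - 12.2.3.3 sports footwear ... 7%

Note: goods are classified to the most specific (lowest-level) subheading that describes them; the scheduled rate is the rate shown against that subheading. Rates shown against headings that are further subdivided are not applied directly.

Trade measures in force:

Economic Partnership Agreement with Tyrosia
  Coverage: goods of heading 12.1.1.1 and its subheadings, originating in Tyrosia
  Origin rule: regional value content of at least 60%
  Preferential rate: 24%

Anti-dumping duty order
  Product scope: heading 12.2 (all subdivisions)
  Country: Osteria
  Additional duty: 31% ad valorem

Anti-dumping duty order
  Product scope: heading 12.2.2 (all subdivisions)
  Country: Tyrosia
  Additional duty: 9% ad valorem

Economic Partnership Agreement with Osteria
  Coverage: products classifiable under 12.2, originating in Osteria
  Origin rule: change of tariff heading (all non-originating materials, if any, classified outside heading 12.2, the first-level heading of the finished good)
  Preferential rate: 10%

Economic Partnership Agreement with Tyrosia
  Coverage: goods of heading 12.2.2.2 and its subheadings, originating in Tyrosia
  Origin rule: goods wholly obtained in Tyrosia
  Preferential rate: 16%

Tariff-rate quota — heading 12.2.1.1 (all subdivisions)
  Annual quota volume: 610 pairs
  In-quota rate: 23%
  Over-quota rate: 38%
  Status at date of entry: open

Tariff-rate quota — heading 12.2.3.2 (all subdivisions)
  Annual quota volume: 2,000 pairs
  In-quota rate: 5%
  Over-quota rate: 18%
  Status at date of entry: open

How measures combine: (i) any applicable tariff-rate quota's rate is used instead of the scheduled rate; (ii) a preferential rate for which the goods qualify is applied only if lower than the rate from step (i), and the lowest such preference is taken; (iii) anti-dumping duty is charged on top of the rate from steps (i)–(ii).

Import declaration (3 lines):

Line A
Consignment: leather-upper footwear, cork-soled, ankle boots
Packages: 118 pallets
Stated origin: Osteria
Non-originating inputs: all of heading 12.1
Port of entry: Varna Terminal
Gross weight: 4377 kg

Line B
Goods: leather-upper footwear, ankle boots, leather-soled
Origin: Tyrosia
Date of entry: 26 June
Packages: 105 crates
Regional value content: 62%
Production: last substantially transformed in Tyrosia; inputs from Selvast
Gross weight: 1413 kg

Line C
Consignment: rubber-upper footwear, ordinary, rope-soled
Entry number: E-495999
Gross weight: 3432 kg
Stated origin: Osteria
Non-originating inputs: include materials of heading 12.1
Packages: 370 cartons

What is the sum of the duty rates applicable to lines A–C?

Line A: leather-upper → 12.2; cork-soled → 12.2.2; ankle boots → 12.2.2.3. Scheduled 6%. Osteria agreement on 12.2: CTH met → 10% available; preference 10% not lower than 6% → no reduction; anti-dumping (Osteria, 12.2): +31%; total 6% + 31% = 37%. → 37%.
Line B: leather-upper → 12.2; leather-soled → 12.2.1; ankle boots → 12.2.1.1. Scheduled 34%. quota on 12.2.1.1 open → in-quota 23%; Tyrosia agreement on 12.1.1.1: 12.2.1.1 not covered; Tyrosia agreement on 12.2.2.2: 12.2.1.1 not covered. → 23%.
Line C: rubber-upper → 12.1; rope-soled → 12.1.1; ordinary → 12.1.1.2. Scheduled 6%. Osteria agreement on 12.2: 12.1.1.2 not covered. → 6%.
Sum: 37% + 23% + 6% = 66%.

66%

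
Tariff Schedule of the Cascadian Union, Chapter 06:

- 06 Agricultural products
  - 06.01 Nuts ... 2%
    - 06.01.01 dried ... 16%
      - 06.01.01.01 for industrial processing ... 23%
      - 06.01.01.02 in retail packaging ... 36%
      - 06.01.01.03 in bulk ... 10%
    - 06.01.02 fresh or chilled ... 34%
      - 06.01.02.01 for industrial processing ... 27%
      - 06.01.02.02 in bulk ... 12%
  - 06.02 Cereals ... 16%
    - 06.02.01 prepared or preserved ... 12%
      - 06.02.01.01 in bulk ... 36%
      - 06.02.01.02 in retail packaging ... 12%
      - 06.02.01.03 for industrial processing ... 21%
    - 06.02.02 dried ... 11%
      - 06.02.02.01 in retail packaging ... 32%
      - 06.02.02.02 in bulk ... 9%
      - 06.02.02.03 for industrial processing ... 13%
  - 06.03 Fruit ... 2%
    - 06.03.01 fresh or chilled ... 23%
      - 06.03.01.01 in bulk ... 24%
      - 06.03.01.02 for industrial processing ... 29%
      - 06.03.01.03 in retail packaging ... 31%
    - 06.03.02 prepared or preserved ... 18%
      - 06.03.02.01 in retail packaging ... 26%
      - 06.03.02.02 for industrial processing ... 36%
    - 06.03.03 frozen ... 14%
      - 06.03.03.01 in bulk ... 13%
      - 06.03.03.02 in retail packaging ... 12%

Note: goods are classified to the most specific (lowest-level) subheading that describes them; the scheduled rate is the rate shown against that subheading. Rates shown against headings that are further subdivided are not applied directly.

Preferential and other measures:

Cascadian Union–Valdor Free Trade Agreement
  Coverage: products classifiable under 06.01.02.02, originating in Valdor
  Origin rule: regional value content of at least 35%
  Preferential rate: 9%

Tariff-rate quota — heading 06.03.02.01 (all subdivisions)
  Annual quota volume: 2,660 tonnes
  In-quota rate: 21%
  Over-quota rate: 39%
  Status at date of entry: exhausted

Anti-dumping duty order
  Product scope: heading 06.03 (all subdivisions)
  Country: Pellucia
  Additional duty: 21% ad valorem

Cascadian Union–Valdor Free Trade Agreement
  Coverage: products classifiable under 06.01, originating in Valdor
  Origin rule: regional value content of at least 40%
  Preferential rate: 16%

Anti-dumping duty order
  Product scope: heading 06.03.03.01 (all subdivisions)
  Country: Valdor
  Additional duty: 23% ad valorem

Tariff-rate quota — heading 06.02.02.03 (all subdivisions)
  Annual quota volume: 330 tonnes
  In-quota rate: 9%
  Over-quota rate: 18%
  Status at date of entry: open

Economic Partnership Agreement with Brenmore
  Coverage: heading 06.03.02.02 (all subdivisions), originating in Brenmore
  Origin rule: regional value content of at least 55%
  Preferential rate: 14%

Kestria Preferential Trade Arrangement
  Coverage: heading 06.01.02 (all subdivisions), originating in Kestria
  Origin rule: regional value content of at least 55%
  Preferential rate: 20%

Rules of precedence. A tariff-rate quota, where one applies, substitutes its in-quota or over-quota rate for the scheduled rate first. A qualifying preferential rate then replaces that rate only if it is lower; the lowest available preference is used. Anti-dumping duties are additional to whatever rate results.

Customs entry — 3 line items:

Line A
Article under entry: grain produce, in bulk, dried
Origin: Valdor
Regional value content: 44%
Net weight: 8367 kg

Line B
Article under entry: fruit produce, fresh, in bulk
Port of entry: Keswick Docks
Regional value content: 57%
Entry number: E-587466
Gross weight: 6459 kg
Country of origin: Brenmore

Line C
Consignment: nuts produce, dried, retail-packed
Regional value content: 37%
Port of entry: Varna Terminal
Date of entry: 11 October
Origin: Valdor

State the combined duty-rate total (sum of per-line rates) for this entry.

Line A: grain → 06.02; dried → 06.02.02; in bulk → 06.02.02.02. Scheduled 9%. Valdor agreement on 06.01.02.02: 06.02.02.02 not covered; Valdor agreement on 06.01: 06.02.02.02 not covered. → 9%.
Line B: fruit → 06.03; fresh → 06.03.01; in bulk → 06.03.01.01. Scheduled 24%. Brenmore agreement on 06.03.02.02: 06.03.01.01 not covered. → 24%.
Line C: nuts → 06.01; dried → 06.01.01; retail-packed → 06.01.01.02. Scheduled 36%. Valdor agreement on 06.01.02.02: 06.01.01.02 not covered; Valdor agreement on 06.01: RVC < 40%. → 36%.
Sum: 9% + 24% + 36% = 69%.

69%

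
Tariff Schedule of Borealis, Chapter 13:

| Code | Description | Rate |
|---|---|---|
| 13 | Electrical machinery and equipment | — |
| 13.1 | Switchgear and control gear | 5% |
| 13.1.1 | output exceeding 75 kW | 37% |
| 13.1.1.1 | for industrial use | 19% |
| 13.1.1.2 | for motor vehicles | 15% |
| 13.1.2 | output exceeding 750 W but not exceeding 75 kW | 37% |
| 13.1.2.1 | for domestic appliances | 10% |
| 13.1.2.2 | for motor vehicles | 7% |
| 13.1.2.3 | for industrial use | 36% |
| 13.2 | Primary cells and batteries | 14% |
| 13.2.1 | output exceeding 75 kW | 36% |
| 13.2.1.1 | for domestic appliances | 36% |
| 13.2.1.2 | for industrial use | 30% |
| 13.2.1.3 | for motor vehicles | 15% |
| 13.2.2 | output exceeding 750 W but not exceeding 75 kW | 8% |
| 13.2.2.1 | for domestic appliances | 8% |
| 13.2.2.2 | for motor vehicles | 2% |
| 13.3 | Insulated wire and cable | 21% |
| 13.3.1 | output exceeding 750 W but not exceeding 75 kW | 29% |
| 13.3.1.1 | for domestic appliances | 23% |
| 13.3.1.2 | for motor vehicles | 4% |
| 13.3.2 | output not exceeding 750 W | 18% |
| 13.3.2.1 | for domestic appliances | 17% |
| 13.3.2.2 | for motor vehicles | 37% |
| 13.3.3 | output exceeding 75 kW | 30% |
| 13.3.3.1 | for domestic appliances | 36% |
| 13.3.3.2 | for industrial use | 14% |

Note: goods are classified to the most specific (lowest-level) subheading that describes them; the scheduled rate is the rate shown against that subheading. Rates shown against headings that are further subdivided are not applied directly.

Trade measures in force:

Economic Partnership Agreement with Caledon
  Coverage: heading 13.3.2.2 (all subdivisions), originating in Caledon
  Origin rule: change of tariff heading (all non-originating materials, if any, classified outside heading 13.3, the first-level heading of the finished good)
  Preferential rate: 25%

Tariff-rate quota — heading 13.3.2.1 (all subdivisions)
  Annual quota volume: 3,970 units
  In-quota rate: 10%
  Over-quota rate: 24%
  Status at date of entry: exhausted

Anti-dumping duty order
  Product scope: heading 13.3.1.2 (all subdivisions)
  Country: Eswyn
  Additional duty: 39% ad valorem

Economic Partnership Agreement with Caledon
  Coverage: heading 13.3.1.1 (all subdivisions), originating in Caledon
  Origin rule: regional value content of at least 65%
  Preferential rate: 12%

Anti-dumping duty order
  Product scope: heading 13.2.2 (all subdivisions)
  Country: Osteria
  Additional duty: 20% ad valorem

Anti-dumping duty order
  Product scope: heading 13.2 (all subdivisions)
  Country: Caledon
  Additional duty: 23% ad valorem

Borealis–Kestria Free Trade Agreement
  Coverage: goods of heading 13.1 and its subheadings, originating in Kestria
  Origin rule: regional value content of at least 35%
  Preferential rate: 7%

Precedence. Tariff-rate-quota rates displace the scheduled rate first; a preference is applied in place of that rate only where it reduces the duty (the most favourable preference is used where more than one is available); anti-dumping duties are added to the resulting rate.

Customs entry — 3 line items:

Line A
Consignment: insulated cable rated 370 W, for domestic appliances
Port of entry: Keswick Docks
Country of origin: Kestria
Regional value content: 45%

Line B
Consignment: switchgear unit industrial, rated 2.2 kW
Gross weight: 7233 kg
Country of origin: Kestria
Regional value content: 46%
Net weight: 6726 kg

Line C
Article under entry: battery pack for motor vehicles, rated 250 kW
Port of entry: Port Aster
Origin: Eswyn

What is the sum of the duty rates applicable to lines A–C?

46%

Line A: insulated cable → 13.3; rated 370 W → 13.3.2; for domestic appliances → 13.3.2.1. Scheduled 17%. quota on 13.3.2.1 exhausted → over-quota 24%; Kestria agreement on 13.1: 13.3.2.1 not covered. → 24%.
Line B: switchgear unit → 13.1; rated 2.2 kW → 13.1.2; industrial → 13.1.2.3. Scheduled 36%. Kestria agreement on 13.1: RVC ≥ 35% → 7% available; preferential 7%. → 7%.
Line C: battery pack → 13.2; rated 250 kW → 13.2.1; for motor vehicles → 13.2.1.3. Scheduled 15%. No special measure applies. → 15%.
Sum: 24% + 7% + 15% = 46%.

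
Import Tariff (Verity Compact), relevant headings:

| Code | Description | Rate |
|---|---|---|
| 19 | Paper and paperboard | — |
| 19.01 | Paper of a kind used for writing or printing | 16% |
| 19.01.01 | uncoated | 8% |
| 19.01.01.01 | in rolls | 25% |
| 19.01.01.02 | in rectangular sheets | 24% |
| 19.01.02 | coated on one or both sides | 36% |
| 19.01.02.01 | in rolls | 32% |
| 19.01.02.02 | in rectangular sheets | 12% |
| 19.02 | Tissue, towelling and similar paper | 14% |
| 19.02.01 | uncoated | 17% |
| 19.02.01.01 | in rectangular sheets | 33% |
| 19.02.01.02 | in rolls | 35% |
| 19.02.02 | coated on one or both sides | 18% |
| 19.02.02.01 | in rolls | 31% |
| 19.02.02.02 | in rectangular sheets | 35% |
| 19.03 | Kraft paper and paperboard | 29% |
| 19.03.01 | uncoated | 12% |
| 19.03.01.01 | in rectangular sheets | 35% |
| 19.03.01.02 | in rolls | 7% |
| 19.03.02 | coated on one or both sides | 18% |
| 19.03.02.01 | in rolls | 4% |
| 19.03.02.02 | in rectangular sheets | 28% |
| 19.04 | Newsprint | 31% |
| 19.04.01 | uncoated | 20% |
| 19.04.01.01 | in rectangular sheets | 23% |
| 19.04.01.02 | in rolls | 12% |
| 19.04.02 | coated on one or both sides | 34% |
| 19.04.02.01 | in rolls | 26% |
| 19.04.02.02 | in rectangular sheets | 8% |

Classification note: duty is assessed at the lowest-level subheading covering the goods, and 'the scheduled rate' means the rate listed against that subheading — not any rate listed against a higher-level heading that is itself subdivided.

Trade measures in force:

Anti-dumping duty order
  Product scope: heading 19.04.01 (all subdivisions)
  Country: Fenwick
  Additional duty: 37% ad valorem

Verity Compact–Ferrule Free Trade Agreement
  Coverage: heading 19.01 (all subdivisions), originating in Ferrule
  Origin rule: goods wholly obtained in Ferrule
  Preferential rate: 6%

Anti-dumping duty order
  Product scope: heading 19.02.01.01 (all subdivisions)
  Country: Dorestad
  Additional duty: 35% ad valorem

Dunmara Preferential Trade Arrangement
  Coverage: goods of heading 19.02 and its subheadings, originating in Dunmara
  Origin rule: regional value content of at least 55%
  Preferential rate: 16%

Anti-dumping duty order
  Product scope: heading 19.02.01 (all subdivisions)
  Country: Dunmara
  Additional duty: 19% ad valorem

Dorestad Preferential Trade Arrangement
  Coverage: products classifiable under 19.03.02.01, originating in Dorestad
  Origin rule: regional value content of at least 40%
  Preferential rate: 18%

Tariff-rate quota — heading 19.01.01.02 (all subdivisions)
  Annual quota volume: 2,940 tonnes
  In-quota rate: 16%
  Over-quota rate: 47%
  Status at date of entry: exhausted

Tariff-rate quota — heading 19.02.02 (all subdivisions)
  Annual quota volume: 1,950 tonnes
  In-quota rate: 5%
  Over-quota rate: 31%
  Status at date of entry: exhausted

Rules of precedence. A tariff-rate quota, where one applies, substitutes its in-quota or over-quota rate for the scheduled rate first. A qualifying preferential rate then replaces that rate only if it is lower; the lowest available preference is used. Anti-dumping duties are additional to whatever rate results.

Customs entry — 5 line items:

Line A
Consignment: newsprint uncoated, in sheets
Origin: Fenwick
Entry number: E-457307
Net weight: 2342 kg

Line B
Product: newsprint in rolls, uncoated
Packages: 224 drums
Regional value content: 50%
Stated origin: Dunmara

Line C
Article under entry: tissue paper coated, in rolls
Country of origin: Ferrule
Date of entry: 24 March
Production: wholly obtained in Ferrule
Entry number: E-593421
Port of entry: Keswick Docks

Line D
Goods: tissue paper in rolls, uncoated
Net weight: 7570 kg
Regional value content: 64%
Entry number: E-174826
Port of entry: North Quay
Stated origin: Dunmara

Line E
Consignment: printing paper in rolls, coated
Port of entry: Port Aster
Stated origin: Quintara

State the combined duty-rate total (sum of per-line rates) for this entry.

170%

Line A: newsprint → 19.04; uncoated → 19.04.01; in sheets → 19.04.01.01. Scheduled 23%. anti-dumping (Fenwick, 19.04.01): +37%; total 23% + 37% = 60%. → 60%.
Line B: newsprint → 19.04; uncoated → 19.04.01; in rolls → 19.04.01.02. Scheduled 12%. Dunmara agreement on 19.02: 19.04.01.02 not covered. → 12%.
Line C: tissue paper → 19.02; coated → 19.02.02; in rolls → 19.02.02.01. Scheduled 31%. quota on 19.02.02 exhausted → over-quota 31%; Ferrule agreement on 19.01: 19.02.02.01 not covered. → 31%.
Line D: tissue paper → 19.02; uncoated → 19.02.01; in rolls → 19.02.01.02. Scheduled 35%. Dunmara agreement on 19.02: RVC ≥ 55% → 16% available; preferential 16%; anti-dumping (Dunmara, 19.02.01): +19%; total 16% + 19% = 35%. → 35%.
Line E: printing paper → 19.01; coated → 19.01.02; in rolls → 19.01.02.01. Scheduled 32%. No special measure applies. → 32%.
Sum: 60% + 12% + 31% + 35% + 32% = 170%.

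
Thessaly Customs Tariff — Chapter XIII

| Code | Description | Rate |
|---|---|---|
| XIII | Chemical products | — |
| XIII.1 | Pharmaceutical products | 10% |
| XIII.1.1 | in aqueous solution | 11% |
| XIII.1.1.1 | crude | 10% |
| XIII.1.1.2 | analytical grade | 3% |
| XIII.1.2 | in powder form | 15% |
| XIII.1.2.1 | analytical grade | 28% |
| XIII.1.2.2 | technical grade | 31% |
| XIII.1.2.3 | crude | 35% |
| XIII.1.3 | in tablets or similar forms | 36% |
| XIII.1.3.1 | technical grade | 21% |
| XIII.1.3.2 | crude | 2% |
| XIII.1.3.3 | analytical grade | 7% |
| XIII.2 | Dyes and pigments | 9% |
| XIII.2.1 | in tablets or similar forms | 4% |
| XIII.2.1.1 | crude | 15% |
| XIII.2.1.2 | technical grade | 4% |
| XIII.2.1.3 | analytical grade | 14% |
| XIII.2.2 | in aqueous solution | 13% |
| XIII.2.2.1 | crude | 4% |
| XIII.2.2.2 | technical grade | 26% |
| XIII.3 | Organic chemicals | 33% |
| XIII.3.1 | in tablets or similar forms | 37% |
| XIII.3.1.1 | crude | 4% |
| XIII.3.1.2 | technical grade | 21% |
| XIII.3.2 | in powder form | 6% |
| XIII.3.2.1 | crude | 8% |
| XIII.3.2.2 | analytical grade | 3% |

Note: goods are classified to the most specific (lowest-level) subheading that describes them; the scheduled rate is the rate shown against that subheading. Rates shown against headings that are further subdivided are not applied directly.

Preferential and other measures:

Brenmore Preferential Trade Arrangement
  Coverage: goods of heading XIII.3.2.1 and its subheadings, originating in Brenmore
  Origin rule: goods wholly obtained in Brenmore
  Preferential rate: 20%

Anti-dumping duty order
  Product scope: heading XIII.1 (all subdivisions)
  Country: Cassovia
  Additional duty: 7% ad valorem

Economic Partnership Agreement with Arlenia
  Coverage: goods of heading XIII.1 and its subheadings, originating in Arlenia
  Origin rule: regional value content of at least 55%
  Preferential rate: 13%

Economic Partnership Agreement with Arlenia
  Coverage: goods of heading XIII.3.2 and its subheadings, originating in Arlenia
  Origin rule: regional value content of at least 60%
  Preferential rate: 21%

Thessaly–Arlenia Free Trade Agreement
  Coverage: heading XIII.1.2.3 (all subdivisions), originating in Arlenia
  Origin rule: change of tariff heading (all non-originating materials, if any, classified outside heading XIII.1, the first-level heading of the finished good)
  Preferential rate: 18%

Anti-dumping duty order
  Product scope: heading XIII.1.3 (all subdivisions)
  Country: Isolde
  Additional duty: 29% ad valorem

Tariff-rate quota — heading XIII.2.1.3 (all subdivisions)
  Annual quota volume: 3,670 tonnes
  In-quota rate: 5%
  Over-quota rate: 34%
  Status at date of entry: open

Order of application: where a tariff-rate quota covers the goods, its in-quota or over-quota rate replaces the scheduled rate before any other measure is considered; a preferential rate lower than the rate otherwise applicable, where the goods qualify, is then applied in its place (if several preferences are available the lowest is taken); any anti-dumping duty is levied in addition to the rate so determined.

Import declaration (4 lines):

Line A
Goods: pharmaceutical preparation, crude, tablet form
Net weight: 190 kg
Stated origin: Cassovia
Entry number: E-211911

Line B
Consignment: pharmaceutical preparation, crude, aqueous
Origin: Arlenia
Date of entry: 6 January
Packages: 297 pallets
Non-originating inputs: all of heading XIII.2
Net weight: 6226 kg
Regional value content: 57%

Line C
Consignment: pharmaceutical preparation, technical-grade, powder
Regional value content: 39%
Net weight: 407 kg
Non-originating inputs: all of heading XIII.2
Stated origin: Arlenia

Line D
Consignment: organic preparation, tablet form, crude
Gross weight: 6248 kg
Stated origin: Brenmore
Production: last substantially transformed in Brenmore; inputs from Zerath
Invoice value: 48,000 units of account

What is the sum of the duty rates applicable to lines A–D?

54%

Line A: pharmaceutical → XIII.1; tablet form → XIII.1.3; crude → XIII.1.3.2. Scheduled 2%. anti-dumping (Cassovia, XIII.1): +7%; total 2% + 7% = 9%. → 9%.
Line B: pharmaceutical → XIII.1; aqueous → XIII.1.1; crude → XIII.1.1.1. Scheduled 10%. Arlenia agreement on XIII.1: RVC ≥ 55% → 13% available; Arlenia agreement on XIII.3.2: XIII.1.1.1 not covered; Arlenia agreement on XIII.1.2.3: XIII.1.1.1 not covered; preference 13% not lower than 10% → no reduction. → 10%.
Line C: pharmaceutical → XIII.1; powder → XIII.1.2; technical-grade → XIII.1.2.2. Scheduled 31%. Arlenia agreement on XIII.1: RVC < 55%; Arlenia agreement on XIII.3.2: XIII.1.2.2 not covered; Arlenia agreement on XIII.1.2.3: XIII.1.2.2 not covered. → 31%.
Line D: organic → XIII.3; tablet form → XIII.3.1; crude → XIII.3.1.1. Scheduled 4%. Brenmore agreement on XIII.3.2.1: XIII.3.1.1 not covered. → 4%.
Sum: 9% + 10% + 31% + 4% = 54%.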